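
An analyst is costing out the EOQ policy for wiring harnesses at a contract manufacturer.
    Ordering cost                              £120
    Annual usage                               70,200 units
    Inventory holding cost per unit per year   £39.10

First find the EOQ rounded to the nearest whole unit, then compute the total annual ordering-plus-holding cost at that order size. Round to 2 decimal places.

£25,666.26

Optimal lot size Q* = (2 × 70,200 × £120 / £39.1)^½ ≈ 656.43 → Q = 656 units
Ordering: D/Q × S = 70,200/656 × £120 = £12,841.46
Holding:  Q/2 × H = 656/2 × £39.1 = £12,824.80
Total = £12,841.46 + £12,824.80 = £25,666.26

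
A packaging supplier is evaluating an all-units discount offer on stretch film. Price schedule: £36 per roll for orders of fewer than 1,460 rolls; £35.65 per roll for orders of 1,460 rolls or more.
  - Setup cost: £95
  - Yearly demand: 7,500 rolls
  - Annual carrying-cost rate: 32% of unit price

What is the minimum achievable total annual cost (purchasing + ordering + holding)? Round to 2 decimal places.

H₁ = 32%×£36 = £11.5200;  H₂ = 32%×£35.65 = £11.4080
EOQ₁ = √(2×7,500×95/11.5200) = 351.71  (< 1,460, feasible at tier 1)
EOQ₂ = √(2×7,500×95/11.4080) = 353.43  (< 1,460 → use Q = 1,460 at tier-2 price)
TC(tier 1 (EOQ₁), Q≈351.7) = £274,051.67
TC(tier 2, Q≈1,460.0) = £276,190.85
Minimum at tier 1 (EOQ₁): £274,051.67

£274,051.67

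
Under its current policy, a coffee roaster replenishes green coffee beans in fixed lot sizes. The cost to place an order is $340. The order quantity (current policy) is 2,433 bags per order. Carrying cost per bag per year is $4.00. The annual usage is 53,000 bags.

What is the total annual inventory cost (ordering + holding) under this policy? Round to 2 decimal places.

$12,272.49

Ordering: D/Q × S = 53,000/2,433 × $340 = $7,406.49
Holding:  Q/2 × H = 2,433/2 × $4 = $4,866.00
Total = $7,406.49 + $4,866.00 = $12,272.49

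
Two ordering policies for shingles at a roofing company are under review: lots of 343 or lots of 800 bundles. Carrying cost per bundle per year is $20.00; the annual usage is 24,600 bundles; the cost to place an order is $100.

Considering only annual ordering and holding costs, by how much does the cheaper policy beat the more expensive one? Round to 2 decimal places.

TC(Q) = (D/Q)S + (Q/2)H
TC(343) = (24,600/343)×100 + (343/2)×20 = $10,602.01
TC(800) = (24,600/800)×100 + (800/2)×20 = $11,075.00
|ΔTC| = |$10,602.01 − $11,075.00| = $472.99

$472.99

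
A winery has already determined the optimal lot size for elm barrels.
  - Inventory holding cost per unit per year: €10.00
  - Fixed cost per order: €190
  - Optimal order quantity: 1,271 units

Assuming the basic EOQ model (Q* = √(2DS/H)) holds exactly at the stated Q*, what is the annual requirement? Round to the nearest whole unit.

42,512 units per year

Since Q* = (2DS/H)^½, squaring gives Q*²·H = 2DS.
D = Q²H / (2S) = 1,271² × 10 / (2 × 190) = 42,511.61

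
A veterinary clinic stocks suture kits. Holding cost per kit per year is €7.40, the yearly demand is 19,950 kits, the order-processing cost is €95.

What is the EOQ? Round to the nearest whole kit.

Optimal lot size Q* = (2 × 19,950 × €95 / €7.4)^½ ≈ 715.70

716 kits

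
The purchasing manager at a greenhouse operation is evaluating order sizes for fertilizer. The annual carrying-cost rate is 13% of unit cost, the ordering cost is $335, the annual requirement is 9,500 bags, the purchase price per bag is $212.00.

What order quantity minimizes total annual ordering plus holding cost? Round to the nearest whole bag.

481 bags

Holding cost per bag per year: H = 13% × $212 = $27.5600
Optimal lot size Q* = (2 × 9,500 × $335 / $27.56)^½ ≈ 480.57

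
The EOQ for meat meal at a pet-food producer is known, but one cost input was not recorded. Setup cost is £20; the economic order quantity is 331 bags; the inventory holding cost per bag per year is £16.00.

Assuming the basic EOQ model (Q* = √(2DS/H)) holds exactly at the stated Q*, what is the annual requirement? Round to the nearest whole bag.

43,824 bags per year

From Q* = √(2DS/H) ⇒ Q*² = 2DS/H.
D = Q²H / (2S) = 331² × 16 / (2 × 20) = 43,824.40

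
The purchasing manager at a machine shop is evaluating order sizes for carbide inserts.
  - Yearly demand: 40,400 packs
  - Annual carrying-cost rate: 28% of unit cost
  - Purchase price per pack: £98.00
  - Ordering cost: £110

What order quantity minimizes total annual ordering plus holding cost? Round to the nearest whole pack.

Holding cost per pack per year: H = 28% × £98 = £27.4400
EOQ = √(2DS/H) = √(2 × 40,400 × 110 / 27.44)
    = √(323,906.71) ≈ 569.13

569 packs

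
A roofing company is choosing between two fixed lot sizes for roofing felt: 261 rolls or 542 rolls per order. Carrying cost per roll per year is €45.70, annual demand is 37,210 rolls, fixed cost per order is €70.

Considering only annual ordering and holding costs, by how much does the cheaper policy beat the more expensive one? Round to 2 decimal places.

€1,246.88

Annual cost at Q: ordering D·S/Q plus holding Q·H/2.
TC(261) = (37,210/261)×70 + (261/2)×45.7 = €15,943.54
TC(542) = (37,210/542)×70 + (542/2)×45.7 = €17,190.42
Cheaper: Q = 261.  Difference = €1,246.88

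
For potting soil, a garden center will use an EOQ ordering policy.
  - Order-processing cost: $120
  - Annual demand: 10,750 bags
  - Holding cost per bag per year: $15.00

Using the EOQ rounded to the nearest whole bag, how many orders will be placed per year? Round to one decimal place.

25.9 orders per year

EOQ = √(2DS/H) = √(2 × 10,750 × 120 / 15)
    = √(172,000.00) ≈ 414.73 → Q = 415
Orders per year = D/Q = 10,750 / 415 = 25.904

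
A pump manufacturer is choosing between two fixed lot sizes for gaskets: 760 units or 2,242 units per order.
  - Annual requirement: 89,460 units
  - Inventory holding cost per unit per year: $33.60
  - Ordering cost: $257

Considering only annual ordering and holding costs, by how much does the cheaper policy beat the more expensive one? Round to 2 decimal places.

Annual cost at Q: ordering D·S/Q plus holding Q·H/2.
TC(760) = (89,460/760)×257 + (760/2)×33.6 = $43,019.61
TC(2,242) = (89,460/2,242)×257 + (2,242/2)×33.6 = $47,920.38
Lots of 760 are cheaper by $4,900.78.

$4,900.78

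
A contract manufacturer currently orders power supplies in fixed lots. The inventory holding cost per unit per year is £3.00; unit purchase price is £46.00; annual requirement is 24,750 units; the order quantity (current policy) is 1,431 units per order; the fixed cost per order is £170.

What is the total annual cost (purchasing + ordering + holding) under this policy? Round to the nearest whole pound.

£1,143,587

Annual ordering cost = (D/Q)·S = (24,750/1,431) × 170 = £2,940.25
Annual holding cost  = (Q/2)·H = (1,431/2) × 3 = £2,146.50
Purchase cost = D·C = 24,750 × 46 = £1,138,500.00
Total = £2,940.25 + £2,146.50 + £1,138,500.00 = £1,143,586.75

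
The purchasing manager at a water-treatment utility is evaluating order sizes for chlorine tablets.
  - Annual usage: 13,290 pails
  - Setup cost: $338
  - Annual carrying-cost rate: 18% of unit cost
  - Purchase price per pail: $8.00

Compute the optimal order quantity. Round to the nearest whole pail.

2,498 pails

H = i·C = 0.18 × $8 = $1.4400 per pail-year
2DS/H = 2·13,290·338/1.44 = 6,238,916.67
EOQ = √6,238,916.67 ≈ 2,497.78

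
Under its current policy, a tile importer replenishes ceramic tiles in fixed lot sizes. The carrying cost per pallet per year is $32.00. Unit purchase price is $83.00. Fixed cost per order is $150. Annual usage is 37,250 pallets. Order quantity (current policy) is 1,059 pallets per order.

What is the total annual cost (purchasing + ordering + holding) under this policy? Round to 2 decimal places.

$3,113,970.20

Orders/yr = 37,250/1,059 = 35.175; ordering cost = 35.175 × $150 = $5,276.20
Average inventory = 1,059/2 = 529.5; holding cost = 529.5 × $32 = $16,944.00
Purchase cost = D·C = 37,250 × 83 = $3,091,750.00
Total = $5,276.20 + $16,944.00 + $3,091,750.00 = $3,113,970.20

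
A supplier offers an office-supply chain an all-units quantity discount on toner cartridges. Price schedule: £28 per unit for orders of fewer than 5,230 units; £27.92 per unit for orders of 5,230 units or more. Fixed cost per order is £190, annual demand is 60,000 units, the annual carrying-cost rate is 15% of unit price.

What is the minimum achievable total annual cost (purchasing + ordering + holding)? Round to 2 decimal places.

£1,688,331.35

H₁ = 15%×£28 = £4.2000;  H₂ = 15%×£27.92 = £4.1880
EOQ₁ = √(2×60,000×190/4.2000) = 2,329.93  (< 5,230, feasible at tier 1)
EOQ₂ = √(2×60,000×190/4.1880) = 2,333.27  (< 5,230 → use Q = 5,230 at tier-2 price)
TC(tier 1 (EOQ₁), Q≈2,329.9) = £1,689,785.70
TC(tier 2, Q≈5,230.0) = £1,688,331.35
Minimum at tier 2: £1,688,331.35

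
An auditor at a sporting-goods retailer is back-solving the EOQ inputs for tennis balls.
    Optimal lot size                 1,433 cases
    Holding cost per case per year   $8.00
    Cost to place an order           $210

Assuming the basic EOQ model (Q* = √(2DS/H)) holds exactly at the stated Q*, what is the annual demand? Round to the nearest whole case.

Since Q* = (2DS/H)^½, squaring gives Q*²·H = 2DS.
D = Q²H / (2S) = 1,433² × 8 / (2 × 210) = 39,114.08

39,114 cases per year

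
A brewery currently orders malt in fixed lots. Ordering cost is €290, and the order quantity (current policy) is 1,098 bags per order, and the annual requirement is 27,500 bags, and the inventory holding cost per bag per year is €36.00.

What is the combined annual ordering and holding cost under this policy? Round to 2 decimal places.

€27,027.21

Orders/yr = 27,500/1,098 = 25.046; ordering cost = 25.046 × €290 = €7,263.21
Average inventory = 1,098/2 = 549; holding cost = 549 × €36 = €19,764.00
Total = €7,263.21 + €19,764.00 = €27,027.21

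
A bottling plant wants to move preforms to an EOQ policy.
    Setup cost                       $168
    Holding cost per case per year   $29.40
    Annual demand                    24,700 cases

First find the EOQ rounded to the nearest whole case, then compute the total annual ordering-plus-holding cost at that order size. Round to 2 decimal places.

Optimal lot size Q* = (2 × 24,700 × $168 / $29.4)^½ ≈ 531.31 → Q = 531 cases
Orders/yr = 24,700/531 = 46.516; ordering cost = 46.516 × $168 = $7,814.69
Average inventory = 531/2 = 265.5; holding cost = 265.5 × $29.4 = $7,805.70
Total = $7,814.69 + $7,805.70 = $15,620.39

$15,620.39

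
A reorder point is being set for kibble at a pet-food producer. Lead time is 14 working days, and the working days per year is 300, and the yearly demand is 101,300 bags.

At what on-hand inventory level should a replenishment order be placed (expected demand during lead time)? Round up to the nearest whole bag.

4,728 bags

Daily demand d = 101,300 / 300 = 337.667 bags/day
Demand during lead time = 337.667 × 14 = 4,727.33
Reorder point = 4,727.33 → round up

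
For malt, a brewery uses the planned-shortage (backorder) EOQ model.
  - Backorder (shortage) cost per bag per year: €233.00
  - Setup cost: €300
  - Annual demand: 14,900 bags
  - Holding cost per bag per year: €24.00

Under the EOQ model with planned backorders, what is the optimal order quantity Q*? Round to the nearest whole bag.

Q* = √(2DS/H) · √((H + b)/b)
   = √(2 × 14,900 × 300 / 24) · √((24 + 233) / 233)
   = 610.328 × 1.0502 ≈ 640.99

641 bags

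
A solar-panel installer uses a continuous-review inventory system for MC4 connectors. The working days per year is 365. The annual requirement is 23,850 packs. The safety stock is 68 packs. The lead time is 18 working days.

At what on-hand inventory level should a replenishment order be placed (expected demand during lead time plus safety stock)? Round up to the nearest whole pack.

1,245 packs

Daily demand d = 23,850 / 365 = 65.342 packs/day
Demand during lead time = 65.342 × 18 = 1,176.16
Reorder point = 1,176.16 + 68 = 1,244.16 → round up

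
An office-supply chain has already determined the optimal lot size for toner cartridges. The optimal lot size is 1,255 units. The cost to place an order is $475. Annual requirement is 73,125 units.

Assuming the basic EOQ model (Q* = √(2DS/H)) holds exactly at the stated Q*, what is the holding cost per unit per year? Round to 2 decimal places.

$44.11

From Q* = √(2DS/H) ⇒ Q*² = 2DS/H.
H = 2DS / Q² = 2 × 73,125 × 475 / 1,255² = 44.1064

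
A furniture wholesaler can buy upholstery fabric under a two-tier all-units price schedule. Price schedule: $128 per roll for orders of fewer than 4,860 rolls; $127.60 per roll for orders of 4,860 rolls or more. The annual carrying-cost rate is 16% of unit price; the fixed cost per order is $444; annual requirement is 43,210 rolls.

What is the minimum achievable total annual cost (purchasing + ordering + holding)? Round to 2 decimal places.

$5,558,912.61

H₁ = 16%×$128 = $20.4800;  H₂ = 16%×$127.60 = $20.4160
EOQ₁ = √(2×43,210×444/20.4800) = 1,368.78  (< 4,860, feasible at tier 1)
EOQ₂ = √(2×43,210×444/20.4160) = 1,370.92  (< 4,860 → use Q = 4,860 at tier-2 price)
TC(tier 1 (EOQ₁), Q≈1,368.8) = $5,558,912.61
TC(tier 2, Q≈4,860.0) = $5,567,154.46
Minimum at tier 1 (EOQ₁): $5,558,912.61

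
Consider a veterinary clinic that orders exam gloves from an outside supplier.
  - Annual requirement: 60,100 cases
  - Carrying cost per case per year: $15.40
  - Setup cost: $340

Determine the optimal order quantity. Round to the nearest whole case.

1,629 cases

EOQ = √(2DS/H) = √(2 × 60,100 × 340 / 15.4)
    = √(2,653,766.23) ≈ 1,629.04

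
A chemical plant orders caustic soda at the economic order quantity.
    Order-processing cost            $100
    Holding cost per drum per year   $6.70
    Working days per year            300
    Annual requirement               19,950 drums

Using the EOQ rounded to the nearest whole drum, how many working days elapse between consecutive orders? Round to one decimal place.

11.6 days

2DS/H = 2·19,950·100/6.7 = 595,522.39
EOQ = √595,522.39 ≈ 771.70 → Q = 772 drums
T = Q/D × 300 days = 772/19,950 × 300 = 11.609 days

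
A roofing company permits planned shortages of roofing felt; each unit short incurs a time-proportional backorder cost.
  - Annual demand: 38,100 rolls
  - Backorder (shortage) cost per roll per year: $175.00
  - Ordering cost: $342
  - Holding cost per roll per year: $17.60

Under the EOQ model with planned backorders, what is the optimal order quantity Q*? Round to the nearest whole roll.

Q* = √(2DS/H) · √((H + b)/b)
   = √(2 × 38,100 × 342 / 17.6) · √((17.6 + 175) / 175)
   = 1,216.842 × 1.0491 ≈ 1,276.57

1,277 rolls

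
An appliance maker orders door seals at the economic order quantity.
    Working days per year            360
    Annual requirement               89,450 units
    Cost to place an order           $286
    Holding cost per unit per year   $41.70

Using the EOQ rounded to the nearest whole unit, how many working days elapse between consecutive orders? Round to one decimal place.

4.5 days

EOQ = √(2DS/H) = √(2 × 89,450 × 286 / 41.7)
    = √(1,226,988.01) ≈ 1,107.69 → Q = 1,108 units
Cycle time = (working days × Q)/D = (360 × 1,108) / 89,450 = 4.459 days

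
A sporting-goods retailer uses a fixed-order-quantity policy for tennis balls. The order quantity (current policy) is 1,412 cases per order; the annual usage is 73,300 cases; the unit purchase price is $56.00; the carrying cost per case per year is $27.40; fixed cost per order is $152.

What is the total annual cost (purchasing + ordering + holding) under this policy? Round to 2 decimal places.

$4,132,035.05

Ordering: D/Q × S = 73,300/1,412 × $152 = $7,890.65
Holding:  Q/2 × H = 1,412/2 × $27.4 = $19,344.40
Purchase cost = D·C = 73,300 × 56 = $4,104,800.00
Total = $7,890.65 + $19,344.40 + $4,104,800.00 = $4,132,035.05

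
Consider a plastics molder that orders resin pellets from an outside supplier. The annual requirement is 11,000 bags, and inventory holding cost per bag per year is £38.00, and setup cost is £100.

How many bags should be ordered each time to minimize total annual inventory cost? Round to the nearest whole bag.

EOQ = √(2DS/H) = √(2 × 11,000 × 100 / 38)
    = √(57,894.74) ≈ 240.61

241 bags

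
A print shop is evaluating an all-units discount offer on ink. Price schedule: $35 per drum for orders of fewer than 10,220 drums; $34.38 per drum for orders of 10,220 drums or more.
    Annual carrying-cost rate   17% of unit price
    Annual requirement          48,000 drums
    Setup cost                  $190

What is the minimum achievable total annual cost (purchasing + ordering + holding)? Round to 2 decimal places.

$1,680,998.27

H₁ = 17%×$35 = $5.9500;  H₂ = 17%×$34.38 = $5.8446
EOQ₁ = √(2×48,000×190/5.9500) = 1,750.87  (< 10,220, feasible at tier 1)
EOQ₂ = √(2×48,000×190/5.8446) = 1,766.59  (< 10,220 → use Q = 10,220 at tier-2 price)
TC(tier 1 (EOQ₁), Q≈1,750.9) = $1,690,417.68
TC(tier 2, Q≈10,220.0) = $1,680,998.27
Minimum at tier 2: $1,680,998.27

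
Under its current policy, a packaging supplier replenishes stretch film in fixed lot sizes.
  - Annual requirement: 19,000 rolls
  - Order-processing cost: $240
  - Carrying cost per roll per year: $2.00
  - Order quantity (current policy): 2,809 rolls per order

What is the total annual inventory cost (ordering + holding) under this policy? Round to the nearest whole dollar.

$4,432

Ordering: D/Q × S = 19,000/2,809 × $240 = $1,623.35
Holding:  Q/2 × H = 2,809/2 × $2 = $2,809.00
Total = $1,623.35 + $2,809.00 = $4,432.35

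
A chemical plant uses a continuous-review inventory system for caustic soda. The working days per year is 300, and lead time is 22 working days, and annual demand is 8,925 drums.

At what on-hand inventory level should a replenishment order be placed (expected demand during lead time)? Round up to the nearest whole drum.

655 drums

Daily demand d = 8,925 / 300 = 29.750 drums/day
Demand during lead time = 29.750 × 22 = 654.50
Reorder point = 654.50 → round up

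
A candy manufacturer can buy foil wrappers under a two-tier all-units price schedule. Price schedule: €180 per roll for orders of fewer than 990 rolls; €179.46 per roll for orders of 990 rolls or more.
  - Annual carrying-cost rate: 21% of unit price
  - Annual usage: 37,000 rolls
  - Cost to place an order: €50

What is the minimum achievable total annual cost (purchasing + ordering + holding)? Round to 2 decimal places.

H₁ = 21%×€180 = €37.8000;  H₂ = 21%×€179.46 = €37.6866
EOQ₁ = √(2×37,000×50/37.8000) = 312.86  (< 990, feasible at tier 1)
EOQ₂ = √(2×37,000×50/37.6866) = 313.33  (< 990 → use Q = 990 at tier-2 price)
TC(tier 1 (EOQ₁), Q≈312.9) = €6,671,826.24
TC(tier 2, Q≈990.0) = €6,660,543.55
Minimum at tier 2: €6,660,543.55

€6,660,543.55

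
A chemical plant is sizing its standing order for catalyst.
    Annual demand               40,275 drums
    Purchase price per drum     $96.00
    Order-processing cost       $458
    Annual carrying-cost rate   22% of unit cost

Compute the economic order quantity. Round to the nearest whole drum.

1,322 drums

Holding cost per drum per year: H = 22% × $96 = $21.1200
Q* = √(2·D·S / H) = √(2·40,275·458 / 21.12) = √1,746,775.6 ≈ 1,321.66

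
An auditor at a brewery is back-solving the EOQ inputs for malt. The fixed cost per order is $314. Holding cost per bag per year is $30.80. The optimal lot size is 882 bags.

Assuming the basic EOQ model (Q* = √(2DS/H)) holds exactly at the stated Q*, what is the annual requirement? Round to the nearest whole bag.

EOQ relation: Q² = 2DS/H, so rearrange for the unknown.
D = Q²H / (2S) = 882² × 30.8 / (2 × 314) = 38,152.96

38,153 bags per year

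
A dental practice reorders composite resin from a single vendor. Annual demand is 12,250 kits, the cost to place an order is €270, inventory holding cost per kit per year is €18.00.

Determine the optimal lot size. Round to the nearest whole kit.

Optimal lot size Q* = (2 × 12,250 × €270 / €18)^½ ≈ 606.22

606 kits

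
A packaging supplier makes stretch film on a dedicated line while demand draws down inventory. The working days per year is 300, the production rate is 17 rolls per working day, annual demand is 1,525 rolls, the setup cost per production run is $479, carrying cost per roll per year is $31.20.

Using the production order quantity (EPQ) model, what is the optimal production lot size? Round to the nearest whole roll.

258 rolls

d = 1,525/300 = 5.0833 rolls/day;  effective holding cost H(1 − d/p) = 31.2·(1 − 5.0833/17) = 21.87059
Q* = √(2DS / H_eff) = √(2·1,525·479 / 21.87059) ≈ 258.46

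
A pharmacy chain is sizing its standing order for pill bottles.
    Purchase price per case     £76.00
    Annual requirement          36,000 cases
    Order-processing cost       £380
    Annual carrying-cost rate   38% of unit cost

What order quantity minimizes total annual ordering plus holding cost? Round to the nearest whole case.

H = i·C = 0.38 × £76 = £28.8800 per case-year
Q* = √(2·D·S / H) = √(2·36,000·380 / 28.88) = √947,368.4 ≈ 973.33

973 cases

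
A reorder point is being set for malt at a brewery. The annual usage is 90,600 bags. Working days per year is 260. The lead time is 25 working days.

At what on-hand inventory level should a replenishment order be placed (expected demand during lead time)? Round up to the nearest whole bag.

Daily demand d = 90,600 / 260 = 348.462 bags/day
Demand during lead time = 348.462 × 25 = 8,711.54
Reorder point = 8,711.54 → round up

8,712 bags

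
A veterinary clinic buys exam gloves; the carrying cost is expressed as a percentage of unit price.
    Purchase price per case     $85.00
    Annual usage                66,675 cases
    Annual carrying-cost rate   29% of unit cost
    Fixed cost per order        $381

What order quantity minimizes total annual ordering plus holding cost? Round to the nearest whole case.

H = i·C = 0.29 × $85 = $24.6500 per case-year
Optimal lot size Q* = (2 × 66,675 × $381 / $24.65)^½ ≈ 1,435.66

1,436 cases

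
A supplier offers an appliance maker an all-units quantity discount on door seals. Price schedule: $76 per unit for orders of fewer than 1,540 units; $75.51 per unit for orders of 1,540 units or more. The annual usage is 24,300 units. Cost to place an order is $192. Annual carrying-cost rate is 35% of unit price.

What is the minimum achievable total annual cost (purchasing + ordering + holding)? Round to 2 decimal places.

H₁ = 35%×$76 = $26.6000;  H₂ = 35%×$75.51 = $26.4285
EOQ₁ = √(2×24,300×192/26.6000) = 592.28  (< 1,540, feasible at tier 1)
EOQ₂ = √(2×24,300×192/26.4285) = 594.20  (< 1,540 → use Q = 1,540 at tier-2 price)
TC(tier 1 (EOQ₁), Q≈592.3) = $1,862,554.68
TC(tier 2, Q≈1,540.0) = $1,858,272.56
Minimum at tier 2: $1,858,272.56

$1,858,272.56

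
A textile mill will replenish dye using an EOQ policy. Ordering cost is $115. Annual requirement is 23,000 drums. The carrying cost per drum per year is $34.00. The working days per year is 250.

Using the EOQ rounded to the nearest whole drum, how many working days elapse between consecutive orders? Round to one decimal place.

4.3 days

2DS/H = 2·23,000·115/34 = 155,588.24
EOQ = √155,588.24 ≈ 394.45 → Q = 394 drums
Cycle time = (working days × Q)/D = (250 × 394) / 23,000 = 4.283 days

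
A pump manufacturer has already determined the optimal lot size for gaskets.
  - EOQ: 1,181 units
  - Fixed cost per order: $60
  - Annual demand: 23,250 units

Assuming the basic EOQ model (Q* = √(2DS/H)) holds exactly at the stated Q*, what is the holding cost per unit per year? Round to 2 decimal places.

$2.00

Since Q* = (2DS/H)^½, squaring gives Q*²·H = 2DS.
H = 2DS / Q² = 2 × 23,250 × 60 / 1,181² = 2.0003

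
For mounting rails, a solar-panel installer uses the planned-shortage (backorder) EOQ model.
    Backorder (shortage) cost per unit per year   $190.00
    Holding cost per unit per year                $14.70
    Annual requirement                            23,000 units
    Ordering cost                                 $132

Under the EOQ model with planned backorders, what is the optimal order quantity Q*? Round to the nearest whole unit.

667 units

Basic EOQ = √(2·23,000·132/14.7) = 642.698
Backorder adjustment √((H+b)/b) = √((14.7+190)/190) = 1.0380
Q* = 642.698 × 1.0380 ≈ 667.10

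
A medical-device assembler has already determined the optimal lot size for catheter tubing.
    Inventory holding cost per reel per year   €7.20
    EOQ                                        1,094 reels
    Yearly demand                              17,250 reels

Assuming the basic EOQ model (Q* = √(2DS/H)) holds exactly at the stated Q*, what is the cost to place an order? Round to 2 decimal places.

€249.77

From Q* = √(2DS/H) ⇒ Q*² = 2DS/H.
S = Q²H / (2D) = 1,094² × 7.2 / (2 × 17,250) = 249.7745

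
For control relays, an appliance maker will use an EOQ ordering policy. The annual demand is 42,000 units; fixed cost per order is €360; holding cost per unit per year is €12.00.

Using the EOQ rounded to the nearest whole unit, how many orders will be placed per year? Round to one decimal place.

2DS/H = 2·42,000·360/12 = 2,520,000.00
EOQ = √2,520,000.00 ≈ 1,587.45 → Q = 1,587
N = D/Q = 42,000/1,587 ≈ 26.465 orders/yr

26.5 orders per year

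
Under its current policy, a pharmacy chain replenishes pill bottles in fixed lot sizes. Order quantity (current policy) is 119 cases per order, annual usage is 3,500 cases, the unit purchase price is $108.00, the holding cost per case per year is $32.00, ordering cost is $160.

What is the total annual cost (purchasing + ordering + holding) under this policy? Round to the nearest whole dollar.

Orders/yr = 3,500/119 = 29.412; ordering cost = 29.412 × $160 = $4,705.88
Average inventory = 119/2 = 59.5; holding cost = 59.5 × $32 = $1,904.00
Purchase cost = D·C = 3,500 × 108 = $378,000.00
Total = $4,705.88 + $1,904.00 + $378,000.00 = $384,609.88

$384,610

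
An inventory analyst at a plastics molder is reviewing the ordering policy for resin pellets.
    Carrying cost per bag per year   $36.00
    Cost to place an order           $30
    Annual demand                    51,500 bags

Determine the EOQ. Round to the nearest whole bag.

293 bags

EOQ = √(2DS/H) = √(2 × 51,500 × 30 / 36)
    = √(85,833.33) ≈ 292.97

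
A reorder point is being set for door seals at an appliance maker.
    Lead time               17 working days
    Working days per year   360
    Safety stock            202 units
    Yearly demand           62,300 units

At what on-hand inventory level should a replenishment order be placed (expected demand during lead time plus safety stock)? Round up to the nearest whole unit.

3,144 units

Daily demand d = 62,300 / 360 = 173.056 units/day
Demand during lead time = 173.056 × 17 = 2,941.94
Reorder point = 2,941.94 + 202 = 3,143.94 → round up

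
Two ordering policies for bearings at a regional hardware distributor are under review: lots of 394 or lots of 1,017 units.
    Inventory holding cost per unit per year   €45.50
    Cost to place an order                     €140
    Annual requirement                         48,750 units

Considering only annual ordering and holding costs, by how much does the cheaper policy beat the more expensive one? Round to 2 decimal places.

€3,561.83

TC(Q) = (D/Q)S + (Q/2)H
TC(394) = (48,750/394)×140 + (394/2)×45.5 = €26,285.84
TC(1,017) = (48,750/1,017)×140 + (1,017/2)×45.5 = €29,847.66
Cheaper: Q = 394.  Difference = €3,561.83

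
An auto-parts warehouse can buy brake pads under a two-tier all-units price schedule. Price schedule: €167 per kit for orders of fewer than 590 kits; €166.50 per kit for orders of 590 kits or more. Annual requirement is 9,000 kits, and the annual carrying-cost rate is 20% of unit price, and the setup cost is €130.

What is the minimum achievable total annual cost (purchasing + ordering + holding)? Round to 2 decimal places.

H₁ = 20%×€167 = €33.4000;  H₂ = 20%×€166.50 = €33.3000
EOQ₁ = √(2×9,000×130/33.4000) = 264.69  (< 590, feasible at tier 1)
EOQ₂ = √(2×9,000×130/33.3000) = 265.09  (< 590 → use Q = 590 at tier-2 price)
TC(tier 1 (EOQ₁), Q≈264.7) = €1,511,840.59
TC(tier 2, Q≈590.0) = €1,510,306.55
Minimum at tier 2: €1,510,306.55

€1,510,306.55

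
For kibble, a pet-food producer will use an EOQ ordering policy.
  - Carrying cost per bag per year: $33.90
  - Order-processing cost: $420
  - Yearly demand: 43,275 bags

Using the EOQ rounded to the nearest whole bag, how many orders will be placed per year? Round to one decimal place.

EOQ = √(2DS/H) = √(2 × 43,275 × 420 / 33.9)
    = √(1,072,300.88) ≈ 1,035.52 → Q = 1,036
N = D/Q = 43,275/1,036 ≈ 41.771 orders/yr

41.8 orders per year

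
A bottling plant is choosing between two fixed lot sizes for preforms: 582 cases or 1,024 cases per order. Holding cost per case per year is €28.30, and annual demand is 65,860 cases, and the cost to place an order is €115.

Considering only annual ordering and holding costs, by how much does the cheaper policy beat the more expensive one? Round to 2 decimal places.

€637.11

For each Q, cost = (D/Q)·S + (Q/2)·H.
TC(582) = (65,860/582)×115 + (582/2)×28.3 = €21,248.87
TC(1,024) = (65,860/1,024)×115 + (1,024/2)×28.3 = €21,885.99
Cheaper: Q = 582.  Difference = €637.11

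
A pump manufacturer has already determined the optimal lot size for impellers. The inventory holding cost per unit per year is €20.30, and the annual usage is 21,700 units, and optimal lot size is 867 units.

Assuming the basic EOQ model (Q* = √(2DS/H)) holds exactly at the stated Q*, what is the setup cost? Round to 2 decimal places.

Since Q* = (2DS/H)^½, squaring gives Q*²·H = 2DS.
S = Q²H / (2D) = 867² × 20.3 / (2 × 21,700) = 351.5965

€351.60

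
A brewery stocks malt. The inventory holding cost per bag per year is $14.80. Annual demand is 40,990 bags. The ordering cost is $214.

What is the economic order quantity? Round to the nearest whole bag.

Q* = √(2·D·S / H) = √(2·40,990·214 / 14.8) = √1,185,386.5 ≈ 1,088.75

1,089 bags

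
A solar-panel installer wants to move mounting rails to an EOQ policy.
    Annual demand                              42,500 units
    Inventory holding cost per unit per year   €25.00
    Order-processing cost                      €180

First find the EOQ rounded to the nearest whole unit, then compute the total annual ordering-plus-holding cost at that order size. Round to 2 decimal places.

€19,557.61

Optimal lot size Q* = (2 × 42,500 × €180 / €25)^½ ≈ 782.30 → Q = 782 units
Orders/yr = 42,500/782 = 54.348; ordering cost = 54.348 × €180 = €9,782.61
Average inventory = 782/2 = 391; holding cost = 391 × €25 = €9,775.00
Total = €9,782.61 + €9,775.00 = €19,557.61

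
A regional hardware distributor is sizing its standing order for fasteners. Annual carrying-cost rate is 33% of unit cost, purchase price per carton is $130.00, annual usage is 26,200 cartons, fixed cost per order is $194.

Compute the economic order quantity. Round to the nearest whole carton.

487 cartons

H = i·C = 0.33 × $130 = $42.9000 per carton-year
Q* = √(2·D·S / H) = √(2·26,200·194 / 42.9) = √236,960.4 ≈ 486.79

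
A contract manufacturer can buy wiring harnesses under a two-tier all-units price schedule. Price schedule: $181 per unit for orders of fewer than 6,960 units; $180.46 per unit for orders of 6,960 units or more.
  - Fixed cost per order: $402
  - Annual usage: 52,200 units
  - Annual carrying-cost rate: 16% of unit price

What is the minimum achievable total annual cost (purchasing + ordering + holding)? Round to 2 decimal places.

H₁ = 16%×$181 = $28.9600;  H₂ = 16%×$180.46 = $28.8736
EOQ₁ = √(2×52,200×402/28.9600) = 1,203.83  (< 6,960, feasible at tier 1)
EOQ₂ = √(2×52,200×402/28.8736) = 1,205.63  (< 6,960 → use Q = 6,960 at tier-2 price)
TC(tier 1 (EOQ₁), Q≈1,203.8) = $9,483,062.82
TC(tier 2, Q≈6,960.0) = $9,523,507.13
Minimum at tier 1 (EOQ₁): $9,483,062.82

$9,483,062.82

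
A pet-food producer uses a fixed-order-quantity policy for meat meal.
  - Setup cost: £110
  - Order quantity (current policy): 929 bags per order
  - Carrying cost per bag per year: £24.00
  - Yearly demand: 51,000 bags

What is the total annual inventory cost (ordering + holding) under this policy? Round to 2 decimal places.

£17,186.75

Orders/yr = 51,000/929 = 54.898; ordering cost = 54.898 × £110 = £6,038.75
Average inventory = 929/2 = 464.5; holding cost = 464.5 × £24 = £11,148.00
Total = £6,038.75 + £11,148.00 = £17,186.75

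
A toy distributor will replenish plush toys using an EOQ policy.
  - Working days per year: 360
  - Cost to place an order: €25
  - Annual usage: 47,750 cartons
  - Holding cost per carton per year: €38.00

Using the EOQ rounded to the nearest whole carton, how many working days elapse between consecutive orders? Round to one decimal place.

1.9 days

Optimal lot size Q* = (2 × 47,750 × €25 / €38)^½ ≈ 250.66 → Q = 251 cartons
Cycle time = (working days × Q)/D = (360 × 251) / 47,750 = 1.892 days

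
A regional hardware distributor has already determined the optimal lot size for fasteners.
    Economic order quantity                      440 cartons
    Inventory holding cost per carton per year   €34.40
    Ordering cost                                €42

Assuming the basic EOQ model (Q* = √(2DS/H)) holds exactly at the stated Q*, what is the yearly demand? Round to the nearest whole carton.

From Q* = √(2DS/H) ⇒ Q*² = 2DS/H.
D = Q²H / (2S) = 440² × 34.4 / (2 × 42) = 79,283.81

79,284 cartons per year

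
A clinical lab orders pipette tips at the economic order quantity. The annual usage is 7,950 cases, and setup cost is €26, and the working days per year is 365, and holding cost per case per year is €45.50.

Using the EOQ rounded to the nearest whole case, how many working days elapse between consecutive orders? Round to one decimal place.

4.4 days

Q* = √(2·D·S / H) = √(2·7,950·26 / 45.5) = √9,085.7 ≈ 95.32 → Q = 95 cases
T = Q/D × 365 days = 95/7,950 × 365 = 4.362 days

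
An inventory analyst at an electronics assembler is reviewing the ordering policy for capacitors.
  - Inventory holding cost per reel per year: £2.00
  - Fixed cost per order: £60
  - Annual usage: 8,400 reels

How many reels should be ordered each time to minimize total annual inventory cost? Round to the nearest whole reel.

710 reels

2DS/H = 2·8,400·60/2 = 504,000.00
EOQ = √504,000.00 ≈ 709.93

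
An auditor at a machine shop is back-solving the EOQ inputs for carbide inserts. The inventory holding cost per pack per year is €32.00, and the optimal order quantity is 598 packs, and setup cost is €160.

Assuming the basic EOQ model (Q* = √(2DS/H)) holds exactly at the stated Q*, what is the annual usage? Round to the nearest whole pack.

EOQ relation: Q² = 2DS/H, so rearrange for the unknown.
D = Q²H / (2S) = 598² × 32 / (2 × 160) = 35,760.40

35,760 packs per year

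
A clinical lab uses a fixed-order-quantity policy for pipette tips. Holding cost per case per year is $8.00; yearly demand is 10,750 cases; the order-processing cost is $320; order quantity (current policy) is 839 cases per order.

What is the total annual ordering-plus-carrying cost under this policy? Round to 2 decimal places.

Annual ordering cost = (D/Q)·S = (10,750/839) × 320 = $4,100.12
Annual holding cost  = (Q/2)·H = (839/2) × 8 = $3,356.00
Total = $4,100.12 + $3,356.00 = $7,456.12

$7,456.12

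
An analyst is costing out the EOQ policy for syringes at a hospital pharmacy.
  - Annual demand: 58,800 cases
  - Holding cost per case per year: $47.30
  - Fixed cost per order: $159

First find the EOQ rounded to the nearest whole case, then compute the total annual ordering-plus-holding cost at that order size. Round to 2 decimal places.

$29,739.44

2DS/H = 2·58,800·159/47.3 = 395,315.01
EOQ = √395,315.01 ≈ 628.74 → Q = 629 cases
Orders/yr = 58,800/629 = 93.482; ordering cost = 93.482 × $159 = $14,863.59
Average inventory = 629/2 = 314.5; holding cost = 314.5 × $47.3 = $14,875.85
Total = $14,863.59 + $14,875.85 = $29,739.44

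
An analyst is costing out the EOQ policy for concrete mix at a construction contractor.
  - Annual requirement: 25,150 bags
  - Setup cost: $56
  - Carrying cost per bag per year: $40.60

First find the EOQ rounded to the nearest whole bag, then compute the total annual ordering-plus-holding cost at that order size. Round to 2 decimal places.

2DS/H = 2·25,150·56/40.6 = 69,379.31
EOQ = √69,379.31 ≈ 263.40 → Q = 263 bags
Ordering: D/Q × S = 25,150/263 × $56 = $5,355.13
Holding:  Q/2 × H = 263/2 × $40.6 = $5,338.90
Total = $5,355.13 + $5,338.90 = $10,694.03

$10,694.03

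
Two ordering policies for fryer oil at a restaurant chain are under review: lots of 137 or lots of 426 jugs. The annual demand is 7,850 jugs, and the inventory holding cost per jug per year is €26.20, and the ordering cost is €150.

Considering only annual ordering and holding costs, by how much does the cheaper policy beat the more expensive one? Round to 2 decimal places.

€2,044.91

Annual cost at Q: ordering D·S/Q plus holding Q·H/2.
TC(137) = (7,850/137)×150 + (137/2)×26.2 = €10,389.59
TC(426) = (7,850/426)×150 + (426/2)×26.2 = €8,344.68
Lots of 426 are cheaper by €2,044.91.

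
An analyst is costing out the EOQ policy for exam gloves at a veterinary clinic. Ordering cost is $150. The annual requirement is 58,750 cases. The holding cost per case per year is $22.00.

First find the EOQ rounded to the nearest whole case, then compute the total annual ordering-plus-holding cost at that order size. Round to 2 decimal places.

Q* = √(2·D·S / H) = √(2·58,750·150 / 22) = √801,136.4 ≈ 895.06 → Q = 895 cases
Ordering: D/Q × S = 58,750/895 × $150 = $9,846.37
Holding:  Q/2 × H = 895/2 × $22 = $9,845.00
Total = $9,846.37 + $9,845.00 = $19,691.37

$19,691.37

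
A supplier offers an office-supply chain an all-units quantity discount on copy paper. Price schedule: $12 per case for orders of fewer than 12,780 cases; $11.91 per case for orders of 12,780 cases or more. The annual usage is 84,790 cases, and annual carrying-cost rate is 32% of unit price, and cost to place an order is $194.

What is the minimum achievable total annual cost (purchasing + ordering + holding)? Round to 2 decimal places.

H₁ = 32%×$12 = $3.8400;  H₂ = 32%×$11.91 = $3.8112
EOQ₁ = √(2×84,790×194/3.8400) = 2,927.00  (< 12,780, feasible at tier 1)
EOQ₂ = √(2×84,790×194/3.8112) = 2,938.04  (< 12,780 → use Q = 12,780 at tier-2 price)
TC(tier 1 (EOQ₁), Q≈2,927.0) = $1,028,719.68
TC(tier 2, Q≈12,780.0) = $1,035,489.58
Minimum at tier 1 (EOQ₁): $1,028,719.68

$1,028,719.68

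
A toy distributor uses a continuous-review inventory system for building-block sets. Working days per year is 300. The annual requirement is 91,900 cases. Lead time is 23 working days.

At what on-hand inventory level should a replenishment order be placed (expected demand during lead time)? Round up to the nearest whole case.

7,046 cases

Daily demand d = 91,900 / 300 = 306.333 cases/day
Demand during lead time = 306.333 × 23 = 7,045.67
Reorder point = 7,045.67 → round up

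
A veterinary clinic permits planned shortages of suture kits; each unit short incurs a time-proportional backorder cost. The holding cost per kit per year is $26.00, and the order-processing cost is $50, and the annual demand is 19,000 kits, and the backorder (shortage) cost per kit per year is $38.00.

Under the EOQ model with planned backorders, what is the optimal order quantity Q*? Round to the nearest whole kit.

Basic EOQ = √(2·19,000·50/26) = 270.327
Backorder adjustment √((H+b)/b) = √((26+38)/38) = 1.2978
Q* = 270.327 × 1.2978 ≈ 350.82

351 kits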